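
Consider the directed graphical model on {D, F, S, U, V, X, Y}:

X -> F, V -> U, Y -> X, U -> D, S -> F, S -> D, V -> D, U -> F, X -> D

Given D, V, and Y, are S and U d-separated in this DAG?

Enumerating the 6 paths from S to U and testing each for blocking by {D, V, Y}:
Path 1: S → F ← U
  F is a collider here and neither F nor any of its descendants is conditioned on, so the collider stays closed — the path is blocked at F.
Path 2: S → F ← X → D ← U
  F is a collider here and neither F nor any of its descendants is conditioned on, so the collider stays closed — the path is blocked at F.
Path 3: S → F ← X → D ← V → U
  F is a collider here and neither F nor any of its descendants is conditioned on, so the collider stays closed — the path is blocked at F.
Path 4: S → D ← U
  D is a collider and D is conditioned on, which opens it — no node blocks this path, so it is active.
Path 5: S → D ← V → U
  V is a fork here and V is conditioned on, so the path is blocked at V.
Path 6: S → D ← X → F ← U
  F is a collider here and neither F nor any of its descendants is conditioned on, so the collider stays closed — the path is blocked at F.
Since the path S → D ← U is active, S and U are not d-separated given {D, V, Y}.

No — S and U are not d-separated given {D, V, Y}.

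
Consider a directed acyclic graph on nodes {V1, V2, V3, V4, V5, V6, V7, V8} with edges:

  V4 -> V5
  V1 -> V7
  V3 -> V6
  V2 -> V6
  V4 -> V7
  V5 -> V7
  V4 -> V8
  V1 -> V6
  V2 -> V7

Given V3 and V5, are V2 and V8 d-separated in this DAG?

4 paths connect V2 and V8; each must be blocked for d-separation to hold:
Path 1: V2 → V6 ← V1 → V7 ← V4 → V8
  V6 is a collider here and neither V6 nor any of its descendants is conditioned on, so the collider stays closed — the path is blocked at V6.
Path 2: V2 → V6 ← V1 → V7 ← V5 ← V4 → V8
  V6 is a collider here and neither V6 nor any of its descendants is conditioned on, so the collider stays closed — the path is blocked at V6.
Path 3: V2 → V7 ← V4 → V8
  V7 is a collider here and neither V7 nor any of its descendants is conditioned on, so the collider stays closed — the path is blocked at V7.
Path 4: V2 → V7 ← V5 ← V4 → V8
  V7 is a collider here and neither V7 nor any of its descendants is conditioned on, so the collider stays closed — the path is blocked at V7.
All paths are blocked; V2 ⊥ V8 | {V3, V5} holds.

Yes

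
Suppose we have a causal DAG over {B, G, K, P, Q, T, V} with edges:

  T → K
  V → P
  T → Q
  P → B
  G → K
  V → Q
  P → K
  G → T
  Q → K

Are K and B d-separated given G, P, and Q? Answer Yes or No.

Yes

Enumerating the 4 paths from K to B and testing each for blocking by {G, P, Q}:
  1. K ← T → Q ← V → P → B — T:fork[open]; Q:collider[open]; V:fork[open]; P:chain[blocks] ⇒ blocked
  2. K ← Q ← V → P → B — Q:chain[blocks]; V:fork[open]; P:chain[blocks] ⇒ blocked
  3. K ← G → T → Q ← V → P → B — G:fork[blocks]; T:chain[open]; Q:collider[open]; V:fork[open]; P:chain[blocks] ⇒ blocked
  4. K ← P → B — P:fork[blocks] ⇒ blocked
Since every path is blocked, d-separation holds.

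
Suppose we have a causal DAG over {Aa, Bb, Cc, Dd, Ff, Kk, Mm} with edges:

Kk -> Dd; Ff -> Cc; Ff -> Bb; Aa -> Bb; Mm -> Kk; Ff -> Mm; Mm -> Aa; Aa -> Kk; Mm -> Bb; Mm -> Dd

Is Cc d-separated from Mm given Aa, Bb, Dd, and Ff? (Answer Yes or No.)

Enumerating the 5 paths from Cc to Mm and testing each for blocking by {Aa, Bb, Dd, Ff}:
Path 1: Cc ← Ff → Mm
  Ff is a fork here and Ff is conditioned on, so the path is blocked at Ff.
Path 2: Cc ← Ff → Bb ← Mm
  Ff is a fork here and Ff is conditioned on, so the path is blocked at Ff.
Path 3: Cc ← Ff → Bb ← Aa ← Mm
  Ff is a fork here and Ff is conditioned on, so the path is blocked at Ff.
Path 4: Cc ← Ff → Bb ← Aa → Kk ← Mm
  Ff is a fork here and Ff is conditioned on, so the path is blocked at Ff.
Path 5: Cc ← Ff → Bb ← Aa → Kk → Dd ← Mm
  Ff is a fork here and Ff is conditioned on, so the path is blocked at Ff.
Every path is blocked, so Cc and Mm are d-separated given {Aa, Bb, Dd, Ff}.

Yes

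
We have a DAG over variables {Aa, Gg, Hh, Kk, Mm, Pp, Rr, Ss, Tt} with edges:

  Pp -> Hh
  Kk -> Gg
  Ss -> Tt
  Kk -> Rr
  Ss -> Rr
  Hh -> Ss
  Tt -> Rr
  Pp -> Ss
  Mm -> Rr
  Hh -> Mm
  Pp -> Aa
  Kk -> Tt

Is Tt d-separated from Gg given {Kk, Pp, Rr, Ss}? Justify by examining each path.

5 paths connect Tt and Gg; each must be blocked for d-separation to hold:
  1. Tt → Rr ← Kk → Gg — Rr:collider[open]; Kk:fork[blocks] ⇒ blocked
  2. Tt ← Kk → Gg — Kk:fork[blocks] ⇒ blocked
  3. Tt ← Ss ← Pp → Hh → Mm → Rr ← Kk → Gg — Ss:chain[blocks]; Pp:fork[blocks]; Hh:chain[open]; Mm:chain[open]; Rr:collider[open]; Kk:fork[blocks] ⇒ blocked
  4. Tt ← Ss ← Hh → Mm → Rr ← Kk → Gg — Ss:chain[blocks]; Hh:fork[open]; Mm:chain[open]; Rr:collider[open]; Kk:fork[blocks] ⇒ blocked
  5. Tt ← Ss → Rr ← Kk → Gg — Ss:fork[blocks]; Rr:collider[open]; Kk:fork[blocks] ⇒ blocked
All paths are blocked; Tt ⊥ Gg | {Kk, Pp, Rr, Ss} holds.

Yes — Tt and Gg are d-separated given {Kk, Pp, Rr, Ss}.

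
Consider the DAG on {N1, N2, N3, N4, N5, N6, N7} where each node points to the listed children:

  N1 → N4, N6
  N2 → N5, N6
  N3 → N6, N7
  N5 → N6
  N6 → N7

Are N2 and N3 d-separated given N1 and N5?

There are 4 undirected paths between N2 and N3; checking each against the conditioning set {N1, N5}:
  1. N2 → N6 ← N3 — N6:collider[blocks] ⇒ blocked
  2. N2 → N6 → N7 ← N3 — N6:chain[open]; N7:collider[blocks] ⇒ blocked
  3. N2 → N5 → N6 ← N3 — N5:chain[blocks]; N6:collider[blocks] ⇒ blocked
  4. N2 → N5 → N6 → N7 ← N3 — N5:chain[blocks]; N6:chain[open]; N7:collider[blocks] ⇒ blocked
All paths are blocked; N2 ⊥ N3 | {N1, N5} holds.

Yes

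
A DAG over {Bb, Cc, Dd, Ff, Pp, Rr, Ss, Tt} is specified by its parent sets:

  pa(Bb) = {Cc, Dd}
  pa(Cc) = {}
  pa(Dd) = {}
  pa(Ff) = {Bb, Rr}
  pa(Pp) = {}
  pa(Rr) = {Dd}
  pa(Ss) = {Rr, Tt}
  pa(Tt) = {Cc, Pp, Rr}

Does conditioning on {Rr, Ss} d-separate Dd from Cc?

Yes

6 paths connect Dd and Cc; each must be blocked for d-separation to hold:
Path 1: Dd → Bb ← Cc
  Bb is a collider here and neither Bb nor any of its descendants is conditioned on, so the collider stays closed — the path is blocked at Bb.
Path 2: Dd → Bb → Ff ← Rr → Ss ← Tt ← Cc
  Ff is a collider here and neither Ff nor any of its descendants is conditioned on, so the collider stays closed — the path is blocked at Ff.
Path 3: Dd → Bb → Ff ← Rr → Tt ← Cc
  Ff is a collider here and neither Ff nor any of its descendants is conditioned on, so the collider stays closed — the path is blocked at Ff.
Path 4: Dd → Rr → Ss ← Tt ← Cc
  Rr is a chain here and Rr is conditioned on, so the path is blocked at Rr.
Path 5: Dd → Rr → Tt ← Cc
  Rr is a chain here and Rr is conditioned on, so the path is blocked at Rr.
Path 6: Dd → Rr → Ff ← Bb ← Cc
  Rr is a chain here and Rr is conditioned on, so the path is blocked at Rr.
Since every path is blocked, d-separation holds.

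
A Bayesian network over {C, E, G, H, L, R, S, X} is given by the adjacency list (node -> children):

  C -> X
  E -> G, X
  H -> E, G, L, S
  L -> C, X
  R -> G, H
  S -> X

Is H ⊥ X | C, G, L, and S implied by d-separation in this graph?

Enumerating the 6 paths from H to X and testing each for blocking by {C, G, L, S}:
Path 1: H → E → X
  E is a chain and E is not conditioned on — no node blocks this path, so it is active.
Path 2: H → G ← E → X
  G is a collider and G is conditioned on, which opens it; E is a fork and E is not conditioned on — no node blocks this path, so it is active.
Path 3: H → S → X
  S is a chain here and S is conditioned on, so the path is blocked at S.
Path 4: H ← R → G ← E → X
  R is a fork and R is not conditioned on; G is a collider and G is conditioned on, which opens it; E is a fork and E is not conditioned on — no node blocks this path, so it is active.
Path 5: H → L → C → X
  L is a chain here and L is conditioned on, so the path is blocked at L.
Path 6: H → L → X
  L is a chain here and L is conditioned on, so the path is blocked at L.
Since the path H → E → X is active, H and X are not d-separated given {C, G, L, S}.

No — H and X are not d-separated given {C, G, L, S}.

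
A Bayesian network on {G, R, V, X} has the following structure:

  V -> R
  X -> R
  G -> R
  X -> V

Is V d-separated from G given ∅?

Yes

Enumerating the 2 paths from V to G and testing each for blocking by ∅:
  1. V → R ← G — R:collider[blocks] ⇒ blocked
  2. V ← X → R ← G — X:fork[open]; R:collider[blocks] ⇒ blocked
Since every path is blocked, d-separation holds.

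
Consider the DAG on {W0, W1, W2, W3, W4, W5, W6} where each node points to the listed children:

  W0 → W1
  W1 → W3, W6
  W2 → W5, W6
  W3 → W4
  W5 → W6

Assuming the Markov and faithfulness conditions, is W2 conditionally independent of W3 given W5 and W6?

No

Enumerating the 2 paths from W2 to W3 and testing each for blocking by {W5, W6}:
  1. W2 → W5 → W6 ← W1 → W3 — W5:chain[blocks]; W6:collider[open]; W1:fork[open] ⇒ blocked
  2. W2 → W6 ← W1 → W3 — W6:collider[open]; W1:fork[open] ⇒ active
Because an active path exists, W2 and W3 are not d-separated.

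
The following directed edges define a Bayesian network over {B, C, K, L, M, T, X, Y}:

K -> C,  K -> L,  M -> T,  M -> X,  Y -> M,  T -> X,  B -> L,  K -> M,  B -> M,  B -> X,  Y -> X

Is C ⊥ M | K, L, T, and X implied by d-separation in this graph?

Enumerating the 5 paths from C to M and testing each for blocking by {K, L, T, X}:
Path 1: C ← K → M
  K is a fork here and K is conditioned on, so the path is blocked at K.
Path 2: C ← K → L ← B → X ← T ← M
  K is a fork here and K is conditioned on, so the path is blocked at K.
Path 3: C ← K → L ← B → X ← M
  K is a fork here and K is conditioned on, so the path is blocked at K.
Path 4: C ← K → L ← B → X ← Y → M
  K is a fork here and K is conditioned on, so the path is blocked at K.
Path 5: C ← K → L ← B → M
  K is a fork here and K is conditioned on, so the path is blocked at K.
Every path is blocked, so C and M are d-separated given {K, L, T, X}.

Yes — C and M are d-separated given {K, L, T, X}.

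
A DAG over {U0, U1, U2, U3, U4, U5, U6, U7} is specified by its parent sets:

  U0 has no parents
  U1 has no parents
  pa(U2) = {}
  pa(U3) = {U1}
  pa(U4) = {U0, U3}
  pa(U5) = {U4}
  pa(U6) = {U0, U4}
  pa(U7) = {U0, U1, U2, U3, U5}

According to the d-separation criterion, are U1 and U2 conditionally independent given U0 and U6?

There are 5 undirected paths between U1 and U2; checking each against the conditioning set {U0, U6}:
Path 1: U1 → U7 ← U2
  U7 is a collider here and neither U7 nor any of its descendants is conditioned on, so the collider stays closed — the path is blocked at U7.
Path 2: U1 → U3 → U7 ← U2
  U7 is a collider here and neither U7 nor any of its descendants is conditioned on, so the collider stays closed — the path is blocked at U7.
Path 3: U1 → U3 → U4 ← U0 → U7 ← U2
  U0 is a fork here and U0 is conditioned on, so the path is blocked at U0.
Path 4: U1 → U3 → U4 → U5 → U7 ← U2
  U7 is a collider here and neither U7 nor any of its descendants is conditioned on, so the collider stays closed — the path is blocked at U7.
Path 5: U1 → U3 → U4 → U6 ← U0 → U7 ← U2
  U0 is a fork here and U0 is conditioned on, so the path is blocked at U0.
Every path is blocked, so U1 and U2 are d-separated given {U0, U6}.

Yes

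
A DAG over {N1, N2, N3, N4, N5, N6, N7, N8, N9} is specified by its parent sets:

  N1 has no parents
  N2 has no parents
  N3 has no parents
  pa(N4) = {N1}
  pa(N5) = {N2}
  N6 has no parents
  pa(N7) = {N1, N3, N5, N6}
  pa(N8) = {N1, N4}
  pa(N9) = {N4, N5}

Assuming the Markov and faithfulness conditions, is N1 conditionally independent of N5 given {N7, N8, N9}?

No

3 paths connect N1 and N5; each must be blocked for d-separation to hold:
Path 1: N1 → N7 ← N5
  N7 is a collider and N7 is conditioned on, which opens it — no node blocks this path, so it is active.
Path 2: N1 → N8 ← N4 → N9 ← N5
  N8 is a collider and N8 is conditioned on, which opens it; N4 is a fork and N4 is not conditioned on; N9 is a collider and N9 is conditioned on, which opens it — no node blocks this path, so it is active.
Path 3: N1 → N4 → N9 ← N5
  N4 is a chain and N4 is not conditioned on; N9 is a collider and N9 is conditioned on, which opens it — no node blocks this path, so it is active.
Because an active path exists, N1 and N5 are not d-separated.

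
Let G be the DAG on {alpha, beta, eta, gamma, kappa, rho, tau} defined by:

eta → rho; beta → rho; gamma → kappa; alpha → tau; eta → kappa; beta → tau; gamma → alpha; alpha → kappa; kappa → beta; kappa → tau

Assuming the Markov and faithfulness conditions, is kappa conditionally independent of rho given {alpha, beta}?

Enumerating the 5 paths from kappa to rho and testing each for blocking by {alpha, beta}:
Path 1: kappa ← gamma → alpha → tau ← beta → rho
  alpha is a chain here and alpha is conditioned on, so the path is blocked at alpha.
Path 2: kappa → tau ← beta → rho
  tau is a collider here and neither tau nor any of its descendants is conditioned on, so the collider stays closed — the path is blocked at tau.
Path 3: kappa → beta → rho
  beta is a chain here and beta is conditioned on, so the path is blocked at beta.
Path 4: kappa ← alpha → tau ← beta → rho
  alpha is a fork here and alpha is conditioned on, so the path is blocked at alpha.
Path 5: kappa ← eta → rho
  eta is a fork and eta is not conditioned on — no node blocks this path, so it is active.
Because an active path exists, kappa and rho are not d-separated.

No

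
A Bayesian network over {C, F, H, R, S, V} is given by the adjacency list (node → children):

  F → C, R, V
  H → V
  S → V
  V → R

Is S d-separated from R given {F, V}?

Yes

We examine all 2 paths between S and R:
Path 1: S → V ← F → R
  F is a fork here and F is conditioned on, so the path is blocked at F.
Path 2: S → V → R
  V is a chain here and V is conditioned on, so the path is blocked at V.
Since every path is blocked, d-separation holds.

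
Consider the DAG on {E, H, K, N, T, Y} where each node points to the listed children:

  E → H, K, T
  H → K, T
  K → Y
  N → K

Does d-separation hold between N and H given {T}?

Yes

We examine all 3 paths between N and H:
Path 1: N → K ← H
  K is a collider here and neither K nor any of its descendants is conditioned on, so the collider stays closed — the path is blocked at K.
Path 2: N → K ← E → H
  K is a collider here and neither K nor any of its descendants is conditioned on, so the collider stays closed — the path is blocked at K.
Path 3: N → K ← E → T ← H
  K is a collider here and neither K nor any of its descendants is conditioned on, so the collider stays closed — the path is blocked at K.
Since every path is blocked, d-separation holds.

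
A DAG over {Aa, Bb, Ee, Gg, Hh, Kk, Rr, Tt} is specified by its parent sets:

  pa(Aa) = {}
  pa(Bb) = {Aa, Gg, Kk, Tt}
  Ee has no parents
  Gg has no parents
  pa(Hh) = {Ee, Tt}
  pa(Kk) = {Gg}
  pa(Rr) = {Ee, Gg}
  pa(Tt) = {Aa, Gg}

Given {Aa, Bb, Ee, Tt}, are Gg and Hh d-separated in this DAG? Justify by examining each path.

Yes

Enumerating the 6 paths from Gg to Hh and testing each for blocking by {Aa, Bb, Ee, Tt}:
Path 1: Gg → Rr ← Ee → Hh
  Rr is a collider here and neither Rr nor any of its descendants is conditioned on, so the collider stays closed — the path is blocked at Rr.
Path 2: Gg → Bb ← Tt → Hh
  Tt is a fork here and Tt is conditioned on, so the path is blocked at Tt.
Path 3: Gg → Bb ← Aa → Tt → Hh
  Aa is a fork here and Aa is conditioned on, so the path is blocked at Aa.
Path 4: Gg → Tt → Hh
  Tt is a chain here and Tt is conditioned on, so the path is blocked at Tt.
Path 5: Gg → Kk → Bb ← Tt → Hh
  Tt is a fork here and Tt is conditioned on, so the path is blocked at Tt.
Path 6: Gg → Kk → Bb ← Aa → Tt → Hh
  Aa is a fork here and Aa is conditioned on, so the path is blocked at Aa.
Every path is blocked, so Gg and Hh are d-separated given {Aa, Bb, Ee, Tt}.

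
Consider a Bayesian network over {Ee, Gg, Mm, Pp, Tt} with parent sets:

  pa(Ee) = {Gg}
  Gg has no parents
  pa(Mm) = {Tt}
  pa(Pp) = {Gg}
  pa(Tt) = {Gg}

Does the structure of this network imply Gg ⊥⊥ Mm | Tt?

There is one path between Gg and Mm:
Path 1: Gg → Tt → Mm
  Tt is a chain here and Tt is conditioned on, so the path is blocked at Tt.
Since every path is blocked, d-separation holds.

Yes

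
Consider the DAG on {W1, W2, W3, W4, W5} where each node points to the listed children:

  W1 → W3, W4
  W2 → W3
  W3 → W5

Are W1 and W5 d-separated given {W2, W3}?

Yes

There is one path between W1 and W5:
Path 1: W1 → W3 → W5
  W3 is a chain here and W3 is conditioned on, so the path is blocked at W3.
All paths are blocked; W1 ⊥ W5 | {W2, W3} holds.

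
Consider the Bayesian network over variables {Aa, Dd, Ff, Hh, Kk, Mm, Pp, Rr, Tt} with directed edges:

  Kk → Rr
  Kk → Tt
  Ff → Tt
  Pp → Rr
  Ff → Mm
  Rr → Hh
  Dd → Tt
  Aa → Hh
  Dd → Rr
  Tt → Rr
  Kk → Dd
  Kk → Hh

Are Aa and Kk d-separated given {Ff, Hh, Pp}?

No

There are 6 undirected paths between Aa and Kk; checking each against the conditioning set {Ff, Hh, Pp}:
  1. Aa → Hh ← Rr ← Tt ← Dd ← Kk — Hh:collider[open]; Rr:chain[open]; Tt:chain[open]; Dd:chain[open] ⇒ active
  2. Aa → Hh ← Rr ← Tt ← Kk — Hh:collider[open]; Rr:chain[open]; Tt:chain[open] ⇒ active
  3. Aa → Hh ← Rr ← Dd → Tt ← Kk — Hh:collider[open]; Rr:chain[open]; Dd:fork[open]; Tt:collider[open] ⇒ active
  4. Aa → Hh ← Rr ← Dd ← Kk — Hh:collider[open]; Rr:chain[open]; Dd:chain[open] ⇒ active
  5. Aa → Hh ← Rr ← Kk — Hh:collider[open]; Rr:chain[open] ⇒ active
  6. Aa → Hh ← Kk — Hh:collider[open] ⇒ active
Since the path Aa → Hh ← Rr ← Tt ← Dd ← Kk is active, Aa and Kk are not d-separated given {Ff, Hh, Pp}.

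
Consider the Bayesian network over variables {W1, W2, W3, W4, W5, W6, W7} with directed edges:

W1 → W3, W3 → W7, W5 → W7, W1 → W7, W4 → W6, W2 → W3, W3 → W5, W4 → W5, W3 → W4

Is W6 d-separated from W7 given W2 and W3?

We examine all 6 paths between W6 and W7:
Path 1: W6 ← W4 ← W3 → W7
  W3 is a fork here and W3 is conditioned on, so the path is blocked at W3.
Path 2: W6 ← W4 ← W3 ← W1 → W7
  W3 is a chain here and W3 is conditioned on, so the path is blocked at W3.
Path 3: W6 ← W4 ← W3 → W5 → W7
  W3 is a fork here and W3 is conditioned on, so the path is blocked at W3.
Path 4: W6 ← W4 → W5 → W7
  W4 is a fork and W4 is not conditioned on; W5 is a chain and W5 is not conditioned on — no node blocks this path, so it is active.
Path 5: W6 ← W4 → W5 ← W3 → W7
  W5 is a collider here and neither W5 nor any of its descendants is conditioned on, so the collider stays closed — the path is blocked at W5.
Path 6: W6 ← W4 → W5 ← W3 ← W1 → W7
  W5 is a collider here and neither W5 nor any of its descendants is conditioned on, so the collider stays closed — the path is blocked at W5.
Since the path W6 ← W4 → W5 → W7 is active, W6 and W7 are not d-separated given {W2, W3}.

No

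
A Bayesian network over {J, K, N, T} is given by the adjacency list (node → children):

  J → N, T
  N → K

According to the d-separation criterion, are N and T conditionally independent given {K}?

The only undirected path from N to T is:
  1. N ← J → T — J:fork[open] ⇒ active
Since the path N ← J → T is active, N and T are not d-separated given {K}.

No — N and T are not d-separated given {K}.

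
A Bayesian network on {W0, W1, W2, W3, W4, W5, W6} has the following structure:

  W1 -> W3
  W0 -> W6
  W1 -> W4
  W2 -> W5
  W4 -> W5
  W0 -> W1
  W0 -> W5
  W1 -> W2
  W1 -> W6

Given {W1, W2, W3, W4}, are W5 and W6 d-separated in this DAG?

6 paths connect W5 and W6; each must be blocked for d-separation to hold:
  1. W5 ← W2 ← W1 → W6 — W2:chain[blocks]; W1:fork[blocks] ⇒ blocked
  2. W5 ← W2 ← W1 ← W0 → W6 — W2:chain[blocks]; W1:chain[blocks]; W0:fork[open] ⇒ blocked
  3. W5 ← W0 → W6 — W0:fork[open] ⇒ active
  4. W5 ← W0 → W1 → W6 — W0:fork[open]; W1:chain[blocks] ⇒ blocked
  5. W5 ← W4 ← W1 → W6 — W4:chain[blocks]; W1:fork[blocks] ⇒ blocked
  6. W5 ← W4 ← W1 ← W0 → W6 — W4:chain[blocks]; W1:chain[blocks]; W0:fork[open] ⇒ blocked
Since the path W5 ← W0 → W6 is active, W5 and W6 are not d-separated given {W1, W2, W3, W4}.

No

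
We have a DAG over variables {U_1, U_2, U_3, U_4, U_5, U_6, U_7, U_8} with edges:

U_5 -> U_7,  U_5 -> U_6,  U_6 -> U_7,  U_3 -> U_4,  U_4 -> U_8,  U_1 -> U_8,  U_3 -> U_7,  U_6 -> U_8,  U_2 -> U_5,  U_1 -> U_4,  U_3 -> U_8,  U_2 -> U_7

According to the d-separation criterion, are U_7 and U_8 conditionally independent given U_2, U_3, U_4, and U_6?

Yes

Enumerating the 6 paths from U_7 to U_8 and testing each for blocking by {U_2, U_3, U_4, U_6}:
Path 1: U_7 ← U_2 → U_5 → U_6 → U_8
  U_2 is a fork here and U_2 is conditioned on, so the path is blocked at U_2.
Path 2: U_7 ← U_6 → U_8
  U_6 is a fork here and U_6 is conditioned on, so the path is blocked at U_6.
Path 3: U_7 ← U_3 → U_8
  U_3 is a fork here and U_3 is conditioned on, so the path is blocked at U_3.
Path 4: U_7 ← U_3 → U_4 ← U_1 → U_8
  U_3 is a fork here and U_3 is conditioned on, so the path is blocked at U_3.
Path 5: U_7 ← U_3 → U_4 → U_8
  U_3 is a fork here and U_3 is conditioned on, so the path is blocked at U_3.
Path 6: U_7 ← U_5 → U_6 → U_8
  U_6 is a chain here and U_6 is conditioned on, so the path is blocked at U_6.
Since every path is blocked, d-separation holds.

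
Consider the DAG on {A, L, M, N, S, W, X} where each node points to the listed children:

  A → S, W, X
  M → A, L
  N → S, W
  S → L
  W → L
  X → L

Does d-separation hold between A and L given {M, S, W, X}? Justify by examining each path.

Yes — A and L are d-separated given {M, S, W, X}.

6 paths connect A and L; each must be blocked for d-separation to hold:
  1. A → S → L — S:chain[blocks] ⇒ blocked
  2. A → S ← N → W → L — S:collider[open]; N:fork[open]; W:chain[blocks] ⇒ blocked
  3. A → W → L — W:chain[blocks] ⇒ blocked
  4. A → W ← N → S → L — W:collider[open]; N:fork[open]; S:chain[blocks] ⇒ blocked
  5. A → X → L — X:chain[blocks] ⇒ blocked
  6. A ← M → L — M:fork[blocks] ⇒ blocked
Since every path is blocked, d-separation holds.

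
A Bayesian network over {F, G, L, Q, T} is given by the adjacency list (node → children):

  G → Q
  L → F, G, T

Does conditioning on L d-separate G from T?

Only one path connects G and T:
Path 1: G ← L → T
  L is a fork here and L is conditioned on, so the path is blocked at L.
Since every path is blocked, d-separation holds.

Yes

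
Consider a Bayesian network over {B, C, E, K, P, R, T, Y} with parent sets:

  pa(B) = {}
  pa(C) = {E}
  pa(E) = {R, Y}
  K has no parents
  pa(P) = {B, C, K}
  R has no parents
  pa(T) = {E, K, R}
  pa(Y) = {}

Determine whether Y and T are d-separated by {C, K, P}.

We examine all 3 paths between Y and T:
  1. Y → E → C → P ← K → T — E:chain[open]; C:chain[blocks]; P:collider[open]; K:fork[blocks] ⇒ blocked
  2. Y → E ← R → T — E:collider[open]; R:fork[open] ⇒ active
  3. Y → E → T — E:chain[open] ⇒ active
At least one path is unblocked, so d-separation fails.

No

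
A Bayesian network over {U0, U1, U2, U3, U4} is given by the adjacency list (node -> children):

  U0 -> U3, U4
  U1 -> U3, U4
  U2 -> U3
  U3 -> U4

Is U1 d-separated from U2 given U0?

We examine all 3 paths between U1 and U2:
Path 1: U1 → U3 ← U2
  U3 is a collider here and neither U3 nor any of its descendants is conditioned on, so the collider stays closed — the path is blocked at U3.
Path 2: U1 → U4 ← U3 ← U2
  U4 is a collider here and neither U4 nor any of its descendants is conditioned on, so the collider stays closed — the path is blocked at U4.
Path 3: U1 → U4 ← U0 → U3 ← U2
  U4 is a collider here and neither U4 nor any of its descendants is conditioned on, so the collider stays closed — the path is blocked at U4.
Since every path is blocked, d-separation holds.

Yes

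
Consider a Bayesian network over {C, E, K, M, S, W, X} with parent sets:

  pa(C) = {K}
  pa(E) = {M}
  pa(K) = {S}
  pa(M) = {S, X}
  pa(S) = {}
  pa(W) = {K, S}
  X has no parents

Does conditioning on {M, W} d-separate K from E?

Yes

We examine all 2 paths between K and E:
  1. K ← S → M → E — S:fork[open]; M:chain[blocks] ⇒ blocked
  2. K → W ← S → M → E — W:collider[open]; S:fork[open]; M:chain[blocks] ⇒ blocked
Since every path is blocked, d-separation holds.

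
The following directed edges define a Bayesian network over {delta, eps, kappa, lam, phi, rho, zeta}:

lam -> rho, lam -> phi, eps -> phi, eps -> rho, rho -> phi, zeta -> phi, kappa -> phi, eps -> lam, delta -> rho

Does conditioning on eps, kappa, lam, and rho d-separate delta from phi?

Yes — delta and phi are d-separated given {eps, kappa, lam, rho}.

5 paths connect delta and phi; each must be blocked for d-separation to hold:
Path 1: delta → rho → phi
  rho is a chain here and rho is conditioned on, so the path is blocked at rho.
Path 2: delta → rho ← lam → phi
  lam is a fork here and lam is conditioned on, so the path is blocked at lam.
Path 3: delta → rho ← lam ← eps → phi
  lam is a chain here and lam is conditioned on, so the path is blocked at lam.
Path 4: delta → rho ← eps → phi
  eps is a fork here and eps is conditioned on, so the path is blocked at eps.
Path 5: delta → rho ← eps → lam → phi
  eps is a fork here and eps is conditioned on, so the path is blocked at eps.
Every path is blocked, so delta and phi are d-separated given {eps, kappa, lam, rho}.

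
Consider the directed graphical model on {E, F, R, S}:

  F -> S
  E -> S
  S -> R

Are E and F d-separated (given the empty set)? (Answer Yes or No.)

There is one path between E and F:
  1. E → S ← F — S:collider[blocks] ⇒ blocked
All paths are blocked; E ⊥ F | ∅ holds.

Yes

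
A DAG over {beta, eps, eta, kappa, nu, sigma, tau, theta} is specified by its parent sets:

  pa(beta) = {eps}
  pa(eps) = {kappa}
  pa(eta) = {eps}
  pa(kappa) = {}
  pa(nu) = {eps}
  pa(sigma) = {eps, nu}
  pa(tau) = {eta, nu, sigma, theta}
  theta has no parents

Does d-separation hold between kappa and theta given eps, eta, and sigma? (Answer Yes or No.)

We examine all 5 paths between kappa and theta:
Path 1: kappa → eps → eta → tau ← theta
  eps is a chain here and eps is conditioned on, so the path is blocked at eps.
Path 2: kappa → eps → sigma → tau ← theta
  eps is a chain here and eps is conditioned on, so the path is blocked at eps.
Path 3: kappa → eps → sigma ← nu → tau ← theta
  eps is a chain here and eps is conditioned on, so the path is blocked at eps.
Path 4: kappa → eps → nu → sigma → tau ← theta
  eps is a chain here and eps is conditioned on, so the path is blocked at eps.
Path 5: kappa → eps → nu → tau ← theta
  eps is a chain here and eps is conditioned on, so the path is blocked at eps.
All paths are blocked; kappa ⊥ theta | {eps, eta, sigma} holds.

Yes — kappa and theta are d-separated given {eps, eta, sigma}.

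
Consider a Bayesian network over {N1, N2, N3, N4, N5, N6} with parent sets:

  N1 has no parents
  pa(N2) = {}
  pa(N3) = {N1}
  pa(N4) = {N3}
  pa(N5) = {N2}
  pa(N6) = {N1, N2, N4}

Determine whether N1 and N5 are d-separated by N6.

We examine all 2 paths between N1 and N5:
Path 1: N1 → N3 → N4 → N6 ← N2 → N5
  N3 is a chain and N3 is not conditioned on; N4 is a chain and N4 is not conditioned on; N6 is a collider and N6 is conditioned on, which opens it; N2 is a fork and N2 is not conditioned on — no node blocks this path, so it is active.
Path 2: N1 → N6 ← N2 → N5
  N6 is a collider and N6 is conditioned on, which opens it; N2 is a fork and N2 is not conditioned on — no node blocks this path, so it is active.
Because an active path exists, N1 and N5 are not d-separated.

No — N1 and N5 are not d-separated given {N6}.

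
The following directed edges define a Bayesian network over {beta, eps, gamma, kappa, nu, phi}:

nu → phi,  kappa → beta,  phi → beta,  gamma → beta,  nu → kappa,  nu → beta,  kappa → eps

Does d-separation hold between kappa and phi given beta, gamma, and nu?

No

4 paths connect kappa and phi; each must be blocked for d-separation to hold:
  1. kappa → beta ← phi — beta:collider[open] ⇒ active
  2. kappa → beta ← nu → phi — beta:collider[open]; nu:fork[blocks] ⇒ blocked
  3. kappa ← nu → phi — nu:fork[blocks] ⇒ blocked
  4. kappa ← nu → beta ← phi — nu:fork[blocks]; beta:collider[open] ⇒ blocked
Because an active path exists, kappa and phi are not d-separated.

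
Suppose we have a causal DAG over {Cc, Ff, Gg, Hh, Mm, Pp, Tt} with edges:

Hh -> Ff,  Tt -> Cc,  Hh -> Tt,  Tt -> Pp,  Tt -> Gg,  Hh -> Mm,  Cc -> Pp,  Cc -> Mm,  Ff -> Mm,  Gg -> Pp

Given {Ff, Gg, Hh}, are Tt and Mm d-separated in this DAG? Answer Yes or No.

No — Tt and Mm are not d-separated given {Ff, Gg, Hh}.

There are 5 undirected paths between Tt and Mm; checking each against the conditioning set {Ff, Gg, Hh}:
Path 1: Tt ← Hh → Ff → Mm
  Hh is a fork here and Hh is conditioned on, so the path is blocked at Hh.
Path 2: Tt ← Hh → Mm
  Hh is a fork here and Hh is conditioned on, so the path is blocked at Hh.
Path 3: Tt → Cc → Mm
  Cc is a chain and Cc is not conditioned on — no node blocks this path, so it is active.
Path 4: Tt → Gg → Pp ← Cc → Mm
  Gg is a chain here and Gg is conditioned on, so the path is blocked at Gg.
Path 5: Tt → Pp ← Cc → Mm
  Pp is a collider here and neither Pp nor any of its descendants is conditioned on, so the collider stays closed — the path is blocked at Pp.
At least one path is unblocked, so d-separation fails.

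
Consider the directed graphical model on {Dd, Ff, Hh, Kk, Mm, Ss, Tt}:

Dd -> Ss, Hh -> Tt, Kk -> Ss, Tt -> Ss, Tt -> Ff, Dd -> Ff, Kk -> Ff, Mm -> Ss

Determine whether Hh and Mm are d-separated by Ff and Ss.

There are 3 undirected paths between Hh and Mm; checking each against the conditioning set {Ff, Ss}:
Path 1: Hh → Tt → Ff ← Kk → Ss ← Mm
  Tt is a chain and Tt is not conditioned on; Ff is a collider and Ff is conditioned on, which opens it; Kk is a fork and Kk is not conditioned on; Ss is a collider and Ss is conditioned on, which opens it — no node blocks this path, so it is active.
Path 2: Hh → Tt → Ff ← Dd → Ss ← Mm
  Tt is a chain and Tt is not conditioned on; Ff is a collider and Ff is conditioned on, which opens it; Dd is a fork and Dd is not conditioned on; Ss is a collider and Ss is conditioned on, which opens it — no node blocks this path, so it is active.
Path 3: Hh → Tt → Ss ← Mm
  Tt is a chain and Tt is not conditioned on; Ss is a collider and Ss is conditioned on, which opens it — no node blocks this path, so it is active.
At least one path is unblocked, so d-separation fails.

No — Hh and Mm are not d-separated given {Ff, Ss}.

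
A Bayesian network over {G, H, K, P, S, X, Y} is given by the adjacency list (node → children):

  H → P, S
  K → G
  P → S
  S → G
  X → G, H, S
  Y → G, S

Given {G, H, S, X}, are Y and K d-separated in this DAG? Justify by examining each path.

We examine all 5 paths between Y and K:
  1. Y → G ← K — G:collider[open] ⇒ active
  2. Y → S ← X → G ← K — S:collider[open]; X:fork[blocks]; G:collider[open] ⇒ blocked
  3. Y → S ← P ← H ← X → G ← K — S:collider[open]; P:chain[open]; H:chain[blocks]; X:fork[blocks]; G:collider[open] ⇒ blocked
  4. Y → S → G ← K — S:chain[blocks]; G:collider[open] ⇒ blocked
  5. Y → S ← H ← X → G ← K — S:collider[open]; H:chain[blocks]; X:fork[blocks]; G:collider[open] ⇒ blocked
Since the path Y → G ← K is active, Y and K are not d-separated given {G, H, S, X}.

No — Y and K are not d-separated given {G, H, S, X}.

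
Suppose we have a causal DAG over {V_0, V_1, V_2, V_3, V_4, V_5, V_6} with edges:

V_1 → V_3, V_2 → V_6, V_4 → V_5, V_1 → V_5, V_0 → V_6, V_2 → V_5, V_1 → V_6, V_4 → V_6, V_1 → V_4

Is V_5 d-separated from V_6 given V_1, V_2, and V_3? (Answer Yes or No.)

There are 5 undirected paths between V_5 and V_6; checking each against the conditioning set {V_1, V_2, V_3}:
Path 1: V_5 ← V_2 → V_6
  V_2 is a fork here and V_2 is conditioned on, so the path is blocked at V_2.
Path 2: V_5 ← V_1 → V_4 → V_6
  V_1 is a fork here and V_1 is conditioned on, so the path is blocked at V_1.
Path 3: V_5 ← V_1 → V_6
  V_1 is a fork here and V_1 is conditioned on, so the path is blocked at V_1.
Path 4: V_5 ← V_4 ← V_1 → V_6
  V_1 is a fork here and V_1 is conditioned on, so the path is blocked at V_1.
Path 5: V_5 ← V_4 → V_6
  V_4 is a fork and V_4 is not conditioned on — no node blocks this path, so it is active.
Because an active path exists, V_5 and V_6 are not d-separated.

No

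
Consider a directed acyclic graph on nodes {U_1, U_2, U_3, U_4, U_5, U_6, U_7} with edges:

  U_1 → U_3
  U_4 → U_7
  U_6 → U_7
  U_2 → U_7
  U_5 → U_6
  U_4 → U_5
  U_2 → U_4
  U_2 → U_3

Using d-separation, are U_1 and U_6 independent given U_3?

There are 4 undirected paths between U_1 and U_6; checking each against the conditioning set {U_3}:
  1. U_1 → U_3 ← U_2 → U_4 → U_7 ← U_6 — U_3:collider[open]; U_2:fork[open]; U_4:chain[open]; U_7:collider[blocks] ⇒ blocked
  2. U_1 → U_3 ← U_2 → U_4 → U_5 → U_6 — U_3:collider[open]; U_2:fork[open]; U_4:chain[open]; U_5:chain[open] ⇒ active
  3. U_1 → U_3 ← U_2 → U_7 ← U_4 → U_5 → U_6 — U_3:collider[open]; U_2:fork[open]; U_7:collider[blocks]; U_4:fork[open]; U_5:chain[open] ⇒ blocked
  4. U_1 → U_3 ← U_2 → U_7 ← U_6 — U_3:collider[open]; U_2:fork[open]; U_7:collider[blocks] ⇒ blocked
At least one path is unblocked, so d-separation fails.

No — U_1 and U_6 are not d-separated given {U_3}.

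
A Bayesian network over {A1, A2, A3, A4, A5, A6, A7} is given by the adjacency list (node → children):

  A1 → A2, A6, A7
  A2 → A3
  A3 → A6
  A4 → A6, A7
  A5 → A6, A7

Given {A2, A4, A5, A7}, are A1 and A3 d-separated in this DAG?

Enumerating the 4 paths from A1 to A3 and testing each for blocking by {A2, A4, A5, A7}:
  1. A1 → A6 ← A3 — A6:collider[blocks] ⇒ blocked
  2. A1 → A7 ← A5 → A6 ← A3 — A7:collider[open]; A5:fork[blocks]; A6:collider[blocks] ⇒ blocked
  3. A1 → A7 ← A4 → A6 ← A3 — A7:collider[open]; A4:fork[blocks]; A6:collider[blocks] ⇒ blocked
  4. A1 → A2 → A3 — A2:chain[blocks] ⇒ blocked
Since every path is blocked, d-separation holds.

Yes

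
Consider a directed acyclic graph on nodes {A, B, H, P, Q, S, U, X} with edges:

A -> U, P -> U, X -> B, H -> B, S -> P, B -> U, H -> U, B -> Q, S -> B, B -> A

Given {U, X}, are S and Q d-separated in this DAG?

No

4 paths connect S and Q; each must be blocked for d-separation to hold:
  1. S → P → U ← H → B → Q — P:chain[open]; U:collider[open]; H:fork[open]; B:chain[open] ⇒ active
  2. S → P → U ← B → Q — P:chain[open]; U:collider[open]; B:fork[open] ⇒ active
  3. S → P → U ← A ← B → Q — P:chain[open]; U:collider[open]; A:chain[open]; B:fork[open] ⇒ active
  4. S → B → Q — B:chain[open] ⇒ active
At least one path is unblocked, so d-separation fails.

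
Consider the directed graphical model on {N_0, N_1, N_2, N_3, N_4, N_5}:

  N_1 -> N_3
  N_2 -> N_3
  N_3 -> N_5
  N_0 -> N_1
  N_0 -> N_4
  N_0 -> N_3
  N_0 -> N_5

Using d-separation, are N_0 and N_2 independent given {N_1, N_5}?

No

We examine all 3 paths between N_0 and N_2:
  1. N_0 → N_3 ← N_2 — N_3:collider[open] ⇒ active
  2. N_0 → N_5 ← N_3 ← N_2 — N_5:collider[open]; N_3:chain[open] ⇒ active
  3. N_0 → N_1 → N_3 ← N_2 — N_1:chain[blocks]; N_3:collider[open] ⇒ blocked
Because an active path exists, N_0 and N_2 are not d-separated.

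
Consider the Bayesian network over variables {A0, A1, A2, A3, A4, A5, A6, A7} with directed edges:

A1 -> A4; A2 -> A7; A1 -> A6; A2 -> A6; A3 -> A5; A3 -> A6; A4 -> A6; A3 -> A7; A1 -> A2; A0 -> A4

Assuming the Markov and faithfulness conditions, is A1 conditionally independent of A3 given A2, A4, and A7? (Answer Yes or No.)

Yes

We examine all 6 paths between A1 and A3:
Path 1: A1 → A6 ← A2 → A7 ← A3
  A6 is a collider here and neither A6 nor any of its descendants is conditioned on, so the collider stays closed — the path is blocked at A6.
Path 2: A1 → A6 ← A3
  A6 is a collider here and neither A6 nor any of its descendants is conditioned on, so the collider stays closed — the path is blocked at A6.
Path 3: A1 → A2 → A6 ← A3
  A2 is a chain here and A2 is conditioned on, so the path is blocked at A2.
Path 4: A1 → A2 → A7 ← A3
  A2 is a chain here and A2 is conditioned on, so the path is blocked at A2.
Path 5: A1 → A4 → A6 ← A2 → A7 ← A3
  A4 is a chain here and A4 is conditioned on, so the path is blocked at A4.
Path 6: A1 → A4 → A6 ← A3
  A4 is a chain here and A4 is conditioned on, so the path is blocked at A4.
Since every path is blocked, d-separation holds.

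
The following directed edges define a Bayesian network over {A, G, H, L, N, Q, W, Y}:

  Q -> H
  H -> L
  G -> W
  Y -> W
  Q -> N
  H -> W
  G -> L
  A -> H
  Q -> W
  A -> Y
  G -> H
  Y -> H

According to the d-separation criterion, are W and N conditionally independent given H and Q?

Enumerating the 6 paths from W to N and testing each for blocking by {H, Q}:
Path 1: W ← H ← Q → N
  H is a chain here and H is conditioned on, so the path is blocked at H.
Path 2: W ← Q → N
  Q is a fork here and Q is conditioned on, so the path is blocked at Q.
Path 3: W ← G → H ← Q → N
  Q is a fork here and Q is conditioned on, so the path is blocked at Q.
Path 4: W ← G → L ← H ← Q → N
  L is a collider here and neither L nor any of its descendants is conditioned on, so the collider stays closed — the path is blocked at L.
Path 5: W ← Y → H ← Q → N
  Q is a fork here and Q is conditioned on, so the path is blocked at Q.
Path 6: W ← Y ← A → H ← Q → N
  Q is a fork here and Q is conditioned on, so the path is blocked at Q.
Since every path is blocked, d-separation holds.

Yes — W and N are d-separated given {H, Q}.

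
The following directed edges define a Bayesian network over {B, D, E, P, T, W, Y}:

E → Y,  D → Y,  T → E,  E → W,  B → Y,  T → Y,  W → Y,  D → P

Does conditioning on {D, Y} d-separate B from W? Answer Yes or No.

No — B and W are not d-separated given {D, Y}.

3 paths connect B and W; each must be blocked for d-separation to hold:
Path 1: B → Y ← W
  Y is a collider and Y is conditioned on, which opens it — no node blocks this path, so it is active.
Path 2: B → Y ← T → E → W
  Y is a collider and Y is conditioned on, which opens it; T is a fork and T is not conditioned on; E is a chain and E is not conditioned on — no node blocks this path, so it is active.
Path 3: B → Y ← E → W
  Y is a collider and Y is conditioned on, which opens it; E is a fork and E is not conditioned on — no node blocks this path, so it is active.
At least one path is unblocked, so d-separation fails.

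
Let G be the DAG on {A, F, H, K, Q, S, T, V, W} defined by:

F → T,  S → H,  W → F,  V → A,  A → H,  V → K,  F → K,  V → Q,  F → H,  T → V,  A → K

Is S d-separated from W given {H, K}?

No — S and W are not d-separated given {H, K}.

Enumerating the 5 paths from S to W and testing each for blocking by {H, K}:
  1. S → H ← A → K ← F ← W — H:collider[open]; A:fork[open]; K:collider[open]; F:chain[open] ⇒ active
  2. S → H ← A → K ← V ← T ← F ← W — H:collider[open]; A:fork[open]; K:collider[open]; V:chain[open]; T:chain[open]; F:chain[open] ⇒ active
  3. S → H ← A ← V ← T ← F ← W — H:collider[open]; A:chain[open]; V:chain[open]; T:chain[open]; F:chain[open] ⇒ active
  4. S → H ← A ← V → K ← F ← W — H:collider[open]; A:chain[open]; V:fork[open]; K:collider[open]; F:chain[open] ⇒ active
  5. S → H ← F ← W — H:collider[open]; F:chain[open] ⇒ active
Since the path S → H ← A → K ← F ← W is active, S and W are not d-separated given {H, K}.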